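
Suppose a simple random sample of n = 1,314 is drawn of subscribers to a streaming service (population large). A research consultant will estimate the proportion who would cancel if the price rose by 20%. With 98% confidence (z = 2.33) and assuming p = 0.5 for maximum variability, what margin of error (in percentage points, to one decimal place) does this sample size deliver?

3.2

SE(p̂) = √[p(1−p)/n] = √[0.2500/1314] = 0.01379.
E = z × SE = 2.33 × 0.01379 = 0.03214, or 3.2 percentage points.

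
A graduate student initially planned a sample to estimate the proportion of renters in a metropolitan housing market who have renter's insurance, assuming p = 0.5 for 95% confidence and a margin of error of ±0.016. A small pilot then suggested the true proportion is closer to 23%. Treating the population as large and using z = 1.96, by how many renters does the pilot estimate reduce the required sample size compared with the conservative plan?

Conservative (p = 0.5): n = 1.96² × 0.25 / 0.016² ≈ 3751.56 → 3752.
Using p = 0.23: p(1−p) = 0.1771, so n = 1.96² × 0.1771 / 0.016² ≈ 2657.61 → 2658.
Reduction: 3752 − 2658 = 1094.

1094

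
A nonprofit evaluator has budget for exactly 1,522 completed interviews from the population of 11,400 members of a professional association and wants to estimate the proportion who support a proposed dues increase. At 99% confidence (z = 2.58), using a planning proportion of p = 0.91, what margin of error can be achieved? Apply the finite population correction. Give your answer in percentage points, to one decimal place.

Finite-population factor: (N−n)/(N−1) = (11400−1522)/(11400−1) = 0.8666.
SE(p̂) = √[p(1−p)/n · (N−n)/(N−1)] = √[0.0819/1522 × 0.8666] = 0.00683.
E = z × SE = 2.58 × 0.00683 = 0.01762 ≈ 1.8 percentage points.

1.8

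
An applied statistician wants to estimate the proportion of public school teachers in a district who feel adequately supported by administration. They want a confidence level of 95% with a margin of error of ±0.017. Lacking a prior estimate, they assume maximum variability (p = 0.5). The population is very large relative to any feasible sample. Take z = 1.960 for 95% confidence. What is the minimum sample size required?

With p = 0.5, p(1−p) = 0.25.
n = z²·p(1−p)/E² = 1.960² × 0.2500 / 0.017² = 3.8416 × 0.2500 / 0.000289 ≈ 3323.18.
Rounding up gives n = 3324.

3324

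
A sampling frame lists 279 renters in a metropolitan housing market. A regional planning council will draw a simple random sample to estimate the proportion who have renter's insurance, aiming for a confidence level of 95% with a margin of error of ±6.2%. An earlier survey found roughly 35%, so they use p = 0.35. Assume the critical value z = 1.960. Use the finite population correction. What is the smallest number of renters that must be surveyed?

126

Unadjusted: n₀ = 1.960² × 0.35 × 0.65 / 0.062² ≈ 227.36, so n₀ = 228.
Finite population correction with N = 279: n = n₀ / (1 + (n₀−1)/N) = 228 / (1 + 227/279) = 228 / 1.8136 ≈ 125.72.
Rounding up, n = 126.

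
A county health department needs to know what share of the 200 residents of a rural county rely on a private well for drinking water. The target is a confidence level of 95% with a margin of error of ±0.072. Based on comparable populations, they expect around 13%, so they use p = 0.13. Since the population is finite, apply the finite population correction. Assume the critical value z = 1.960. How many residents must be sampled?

60

Unadjusted: n₀ = 1.960² × 0.13 × 0.87 / 0.072² ≈ 83.81, so n₀ = 84.
Finite population correction with N = 200: n = n₀ / (1 + (n₀−1)/N) = 84 / (1 + 83/200) = 84 / 1.4150 ≈ 59.36.
Rounding up, n = 60.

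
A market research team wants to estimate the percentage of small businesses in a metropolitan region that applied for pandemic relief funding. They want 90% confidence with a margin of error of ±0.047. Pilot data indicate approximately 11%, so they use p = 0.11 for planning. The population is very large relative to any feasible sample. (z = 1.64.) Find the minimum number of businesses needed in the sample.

With p = 0.11, p(1−p) = 0.0979.
n = z²·p(1−p)/E² = 1.64² × 0.0979 / 0.047² = 2.6896 × 0.0979 / 0.002209 ≈ 119.20.
Rounding up gives n = 120.

120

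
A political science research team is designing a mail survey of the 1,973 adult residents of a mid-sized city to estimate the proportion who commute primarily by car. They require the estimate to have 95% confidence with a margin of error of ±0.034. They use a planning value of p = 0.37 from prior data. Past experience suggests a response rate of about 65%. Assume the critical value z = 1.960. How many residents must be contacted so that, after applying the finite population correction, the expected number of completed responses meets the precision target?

Completed interviews needed (unadjusted): n₀ = 1.960² × 0.2331 / 0.034² ≈ 774.63 → 775.
FPC for N = 1,973: n = 775 / (1 + 774/1973) = 775 / 1.3923 ≈ 556.63 → 557.
At a 65% response rate, contacts needed = 557 / 0.65 ≈ 856.92 → 857.

857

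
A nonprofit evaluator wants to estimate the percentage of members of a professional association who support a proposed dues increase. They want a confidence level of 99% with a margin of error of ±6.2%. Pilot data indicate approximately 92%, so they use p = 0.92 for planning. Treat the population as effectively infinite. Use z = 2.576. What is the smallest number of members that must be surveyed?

With p = 0.92, p(1−p) = 0.0736.
n = z²·p(1−p)/E² = 2.576² × 0.0736 / 0.062² = 6.6358 × 0.0736 / 0.003844 ≈ 127.05.
Rounding up gives n = 128.

128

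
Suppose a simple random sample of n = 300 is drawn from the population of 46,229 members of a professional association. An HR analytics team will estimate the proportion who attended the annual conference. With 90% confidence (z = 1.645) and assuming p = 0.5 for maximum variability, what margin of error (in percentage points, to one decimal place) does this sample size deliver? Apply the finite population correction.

Finite-population factor: (N−n)/(N−1) = (46229−300)/(46229−1) = 0.9935.
SE(p̂) = √[p(1−p)/n · (N−n)/(N−1)] = √[0.2500/300 × 0.9935] = 0.02877.
E = z × SE = 1.645 × 0.02877 = 0.04733 ≈ 4.7 percentage points.

4.7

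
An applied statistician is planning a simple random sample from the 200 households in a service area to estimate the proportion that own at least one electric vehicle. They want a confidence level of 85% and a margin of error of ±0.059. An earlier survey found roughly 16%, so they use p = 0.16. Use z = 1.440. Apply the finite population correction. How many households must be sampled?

Unadjusted: n₀ = 1.440² × 0.16 × 0.84 / 0.059² ≈ 80.06, so n₀ = 81.
Finite population correction with N = 200: n = n₀ / (1 + (n₀−1)/N) = 81 / (1 + 80/200) = 81 / 1.4000 ≈ 57.86.
Rounding up, n = 58.

58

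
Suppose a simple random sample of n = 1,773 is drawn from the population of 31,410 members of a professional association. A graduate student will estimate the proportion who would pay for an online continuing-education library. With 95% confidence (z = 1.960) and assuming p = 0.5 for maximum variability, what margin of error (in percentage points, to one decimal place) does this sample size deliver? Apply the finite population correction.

2.3

Finite-population factor: (N−n)/(N−1) = (31410−1773)/(31410−1) = 0.9436.
SE(p̂) = √[p(1−p)/n · (N−n)/(N−1)] = √[0.2500/1773 × 0.9436] = 0.01153.
E = z × SE = 1.960 × 0.01153 = 0.02261 ≈ 2.3 percentage points.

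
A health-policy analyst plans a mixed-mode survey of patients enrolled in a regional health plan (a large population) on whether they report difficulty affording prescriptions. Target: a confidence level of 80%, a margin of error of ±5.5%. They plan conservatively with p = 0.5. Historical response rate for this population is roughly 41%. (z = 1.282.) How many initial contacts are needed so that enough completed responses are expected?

332

Completed interviews needed: n₀ = 1.282² × 0.2500 / 0.055² ≈ 135.83 → 136.
At a 41% response rate, contacts needed = 136 / 0.41 ≈ 331.71 → 332.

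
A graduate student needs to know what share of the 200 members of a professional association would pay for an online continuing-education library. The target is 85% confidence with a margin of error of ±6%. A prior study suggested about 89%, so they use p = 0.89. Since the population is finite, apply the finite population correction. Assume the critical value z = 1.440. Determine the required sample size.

45

Unadjusted: n₀ = 1.440² × 0.89 × 0.11 / 0.060² ≈ 56.39, so n₀ = 57.
Finite population correction with N = 200: n = n₀ / (1 + (n₀−1)/N) = 57 / (1 + 56/200) = 57 / 1.2800 ≈ 44.53.
Rounding up, n = 45.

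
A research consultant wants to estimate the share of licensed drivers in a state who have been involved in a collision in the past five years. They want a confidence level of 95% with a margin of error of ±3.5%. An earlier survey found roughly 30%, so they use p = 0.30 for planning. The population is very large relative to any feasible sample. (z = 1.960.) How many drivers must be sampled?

With p = 0.30, p(1−p) = 0.2100.
n = z²·p(1−p)/E² = 1.960² × 0.2100 / 0.035² = 3.8416 × 0.2100 / 0.001225 ≈ 658.56.
Rounding up gives n = 659.

659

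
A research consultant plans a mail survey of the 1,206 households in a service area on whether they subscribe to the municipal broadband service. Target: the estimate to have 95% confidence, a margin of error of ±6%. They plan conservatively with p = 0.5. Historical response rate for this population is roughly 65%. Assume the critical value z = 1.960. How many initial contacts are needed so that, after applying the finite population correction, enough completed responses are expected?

337

Completed interviews needed (unadjusted): n₀ = 1.960² × 0.2500 / 0.060² ≈ 266.78 → 267.
FPC for N = 1,206: n = 267 / (1 + 266/1206) = 267 / 1.2206 ≈ 218.75 → 219.
At a 65% response rate, contacts needed = 219 / 0.65 ≈ 336.92 → 337.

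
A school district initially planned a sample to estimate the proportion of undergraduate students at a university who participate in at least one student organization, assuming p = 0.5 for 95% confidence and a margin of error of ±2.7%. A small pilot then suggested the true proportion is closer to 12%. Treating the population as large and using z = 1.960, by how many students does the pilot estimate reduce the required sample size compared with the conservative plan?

761

Conservative (p = 0.5): n = 1.960² × 0.25 / 0.027² ≈ 1317.42 → 1318.
Using p = 0.12: p(1−p) = 0.1056, so n = 1.960² × 0.1056 / 0.027² ≈ 556.48 → 557.
Reduction: 1318 − 557 = 761.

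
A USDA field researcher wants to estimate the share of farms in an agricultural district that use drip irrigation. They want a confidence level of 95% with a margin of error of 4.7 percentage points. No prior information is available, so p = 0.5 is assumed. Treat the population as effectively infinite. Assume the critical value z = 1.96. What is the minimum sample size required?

With p = 0.5, p(1−p) = 0.25.
n = z²·p(1−p)/E² = 1.96² × 0.2500 / 0.047² = 3.8416 × 0.2500 / 0.002209 ≈ 434.77.
Rounding up gives n = 435.

435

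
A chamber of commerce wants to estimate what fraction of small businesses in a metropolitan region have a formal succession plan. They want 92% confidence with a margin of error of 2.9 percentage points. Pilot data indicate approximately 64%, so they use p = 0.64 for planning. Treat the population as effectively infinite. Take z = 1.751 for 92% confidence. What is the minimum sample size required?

With p = 0.64, p(1−p) = 0.2304.
n = z²·p(1−p)/E² = 1.751² × 0.2304 / 0.029² = 3.0660 × 0.2304 / 0.000841 ≈ 839.96.
Rounding up gives n = 840.

840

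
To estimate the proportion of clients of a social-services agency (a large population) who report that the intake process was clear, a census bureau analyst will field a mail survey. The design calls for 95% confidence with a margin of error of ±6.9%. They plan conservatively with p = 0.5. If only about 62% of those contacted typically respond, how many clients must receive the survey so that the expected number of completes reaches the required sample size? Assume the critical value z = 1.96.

326

Completed interviews needed: n₀ = 1.96² × 0.2500 / 0.069² ≈ 201.72 → 202.
At a 62% response rate, contacts needed = 202 / 0.62 ≈ 325.81 → 326.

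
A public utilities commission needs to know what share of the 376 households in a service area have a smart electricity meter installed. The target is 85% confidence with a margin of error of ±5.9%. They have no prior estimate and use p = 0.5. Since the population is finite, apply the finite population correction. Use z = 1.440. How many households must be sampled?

Unadjusted: n₀ = 1.440² × 0.50 × 0.50 / 0.059² ≈ 148.92, so n₀ = 149.
Finite population correction with N = 376: n = n₀ / (1 + (n₀−1)/N) = 149 / (1 + 148/376) = 149 / 1.3936 ≈ 106.92.
Rounding up, n = 107.

107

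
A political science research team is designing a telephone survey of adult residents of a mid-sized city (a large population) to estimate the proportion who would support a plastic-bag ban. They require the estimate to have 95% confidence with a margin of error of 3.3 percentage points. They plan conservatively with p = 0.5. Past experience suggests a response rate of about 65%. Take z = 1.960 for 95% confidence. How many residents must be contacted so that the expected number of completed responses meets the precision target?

Completed interviews needed: n₀ = 1.960² × 0.2500 / 0.033² ≈ 881.91 → 882.
At a 65% response rate, contacts needed = 882 / 0.65 ≈ 1356.92 → 1357.

1357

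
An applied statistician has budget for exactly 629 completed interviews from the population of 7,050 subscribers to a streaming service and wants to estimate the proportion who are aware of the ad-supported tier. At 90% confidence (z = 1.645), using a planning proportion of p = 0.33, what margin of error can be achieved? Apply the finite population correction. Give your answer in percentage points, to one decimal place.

Finite-population factor: (N−n)/(N−1) = (7050−629)/(7050−1) = 0.9109.
SE(p̂) = √[p(1−p)/n · (N−n)/(N−1)] = √[0.2211/629 × 0.9109] = 0.01789.
E = z × SE = 1.645 × 0.01789 = 0.02944 ≈ 2.9 percentage points.

2.9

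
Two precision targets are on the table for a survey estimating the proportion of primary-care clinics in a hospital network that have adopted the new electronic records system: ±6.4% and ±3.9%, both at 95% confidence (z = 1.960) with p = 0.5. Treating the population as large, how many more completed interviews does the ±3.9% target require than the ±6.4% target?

At ±6.4%: n = 1.960² × 0.2500 / 0.064² ≈ 234.47 → 235.
At ±3.9%: n = 1.960² × 0.2500 / 0.039² ≈ 631.43 → 632.
Additional respondents: 632 − 235 = 397.

397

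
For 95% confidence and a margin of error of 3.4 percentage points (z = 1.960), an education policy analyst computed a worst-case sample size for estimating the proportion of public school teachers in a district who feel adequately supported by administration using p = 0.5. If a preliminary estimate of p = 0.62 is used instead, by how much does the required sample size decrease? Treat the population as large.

Conservative (p = 0.5): n = 1.960² × 0.25 / 0.034² ≈ 830.80 → 831.
Using p = 0.62: p(1−p) = 0.2356, so n = 1.960² × 0.2356 / 0.034² ≈ 782.94 → 783.
Reduction: 831 − 783 = 48.

48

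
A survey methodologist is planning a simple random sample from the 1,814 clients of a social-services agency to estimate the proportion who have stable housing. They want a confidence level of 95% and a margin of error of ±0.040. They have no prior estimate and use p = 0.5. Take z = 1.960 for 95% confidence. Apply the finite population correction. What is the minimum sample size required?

452

Unadjusted: n₀ = 1.960² × 0.50 × 0.50 / 0.040² ≈ 600.25, so n₀ = 601.
Finite population correction with N = 1,814: n = n₀ / (1 + (n₀−1)/N) = 601 / (1 + 600/1814) = 601 / 1.3308 ≈ 451.62.
Rounding up, n = 452.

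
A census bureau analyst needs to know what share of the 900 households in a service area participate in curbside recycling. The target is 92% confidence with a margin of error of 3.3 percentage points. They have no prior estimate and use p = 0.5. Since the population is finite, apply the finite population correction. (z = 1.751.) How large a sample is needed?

396

Unadjusted: n₀ = 1.751² × 0.50 × 0.50 / 0.033² ≈ 703.86, so n₀ = 704.
Finite population correction with N = 900: n = n₀ / (1 + (n₀−1)/N) = 704 / (1 + 703/900) = 704 / 1.7811 ≈ 395.26.
Rounding up, n = 396.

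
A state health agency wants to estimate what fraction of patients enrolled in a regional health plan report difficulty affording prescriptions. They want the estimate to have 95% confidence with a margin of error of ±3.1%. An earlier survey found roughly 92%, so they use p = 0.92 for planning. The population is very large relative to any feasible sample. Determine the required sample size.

295

For 95% confidence, z = 1.960.
With p = 0.92, p(1−p) = 0.0736.
n = z²·p(1−p)/E² = 1.960² × 0.0736 / 0.031² = 3.8416 × 0.0736 / 0.000961 ≈ 294.22.
Rounding up gives n = 295.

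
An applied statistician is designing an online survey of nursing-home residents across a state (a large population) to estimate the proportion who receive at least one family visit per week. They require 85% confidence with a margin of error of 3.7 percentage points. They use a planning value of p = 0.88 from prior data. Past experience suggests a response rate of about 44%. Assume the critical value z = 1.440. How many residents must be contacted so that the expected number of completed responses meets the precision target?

364

Completed interviews needed: n₀ = 1.440² × 0.1056 / 0.037² ≈ 159.95 → 160.
At a 44% response rate, contacts needed = 160 / 0.44 ≈ 363.64 → 364.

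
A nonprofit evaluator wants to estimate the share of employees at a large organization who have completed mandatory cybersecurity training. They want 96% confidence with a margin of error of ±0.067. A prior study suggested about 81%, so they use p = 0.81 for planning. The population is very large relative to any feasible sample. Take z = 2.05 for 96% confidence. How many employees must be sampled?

With p = 0.81, p(1−p) = 0.1539.
n = z²·p(1−p)/E² = 2.05² × 0.1539 / 0.067² = 4.2025 × 0.1539 / 0.004489 ≈ 144.08.
Rounding up gives n = 145.

145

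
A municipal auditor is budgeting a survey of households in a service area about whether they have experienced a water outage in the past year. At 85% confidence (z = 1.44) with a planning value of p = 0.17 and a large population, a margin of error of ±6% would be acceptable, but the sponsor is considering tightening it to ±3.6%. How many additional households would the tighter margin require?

144

At ±6%: n = 1.44² × 0.1411 / 0.060² ≈ 81.27 → 82.
At ±3.6%: n = 1.44² × 0.1411 / 0.036² ≈ 225.76 → 226.
Additional respondents: 226 − 82 = 144.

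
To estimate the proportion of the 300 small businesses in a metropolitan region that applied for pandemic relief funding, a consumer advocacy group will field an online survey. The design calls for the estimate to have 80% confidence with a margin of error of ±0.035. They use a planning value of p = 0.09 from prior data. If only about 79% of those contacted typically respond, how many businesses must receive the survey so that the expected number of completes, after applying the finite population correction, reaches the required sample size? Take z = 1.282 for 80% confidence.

Completed interviews needed (unadjusted): n₀ = 1.282² × 0.0819 / 0.035² ≈ 109.88 → 110.
FPC for N = 300: n = 110 / (1 + 109/300) = 110 / 1.3633 ≈ 80.68 → 81.
At a 79% response rate, contacts needed = 81 / 0.79 ≈ 102.53 → 103.

103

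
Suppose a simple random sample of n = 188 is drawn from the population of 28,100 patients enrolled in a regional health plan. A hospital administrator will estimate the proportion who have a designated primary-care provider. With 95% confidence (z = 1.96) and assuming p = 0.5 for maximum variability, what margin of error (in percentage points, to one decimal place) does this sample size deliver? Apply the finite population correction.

Finite-population factor: (N−n)/(N−1) = (28100−188)/(28100−1) = 0.9933.
SE(p̂) = √[p(1−p)/n · (N−n)/(N−1)] = √[0.2500/188 × 0.9933] = 0.03634.
E = z × SE = 1.96 × 0.03634 = 0.07124 ≈ 7.1 percentage points.

7.1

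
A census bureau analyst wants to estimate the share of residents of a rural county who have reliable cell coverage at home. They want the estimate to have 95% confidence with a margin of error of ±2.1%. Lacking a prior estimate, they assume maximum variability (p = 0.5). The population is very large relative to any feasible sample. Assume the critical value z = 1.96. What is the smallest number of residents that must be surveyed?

2178

With p = 0.5, p(1−p) = 0.25.
n = z²·p(1−p)/E² = 1.96² × 0.2500 / 0.021² = 3.8416 × 0.2500 / 0.000441 ≈ 2177.78.
Rounding up gives n = 2178.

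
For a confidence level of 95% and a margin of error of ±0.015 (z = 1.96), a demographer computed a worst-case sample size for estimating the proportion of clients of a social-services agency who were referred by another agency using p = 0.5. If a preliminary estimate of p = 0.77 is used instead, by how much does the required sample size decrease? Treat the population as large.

Conservative (p = 0.5): n = 1.96² × 0.25 / 0.015² ≈ 4268.44 → 4269.
Using p = 0.77: p(1−p) = 0.1771, so n = 1.96² × 0.1771 / 0.015² ≈ 3023.77 → 3024.
Reduction: 4269 − 3024 = 1245.

1245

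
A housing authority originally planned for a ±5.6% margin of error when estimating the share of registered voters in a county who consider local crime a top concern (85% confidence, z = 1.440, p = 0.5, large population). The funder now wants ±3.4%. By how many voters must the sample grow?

283

At ±5.6%: n = 1.440² × 0.2500 / 0.056² ≈ 165.31 → 166.
At ±3.4%: n = 1.440² × 0.2500 / 0.034² ≈ 448.44 → 449.
Additional respondents: 449 − 166 = 283.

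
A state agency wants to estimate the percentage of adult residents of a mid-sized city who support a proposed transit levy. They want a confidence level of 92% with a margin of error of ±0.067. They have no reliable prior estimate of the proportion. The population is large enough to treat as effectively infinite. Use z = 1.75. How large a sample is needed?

171

With no prior estimate, use p = 0.5, giving p(1−p) = 0.25.
n = z²·p(1−p)/E² = 1.75² × 0.2500 / 0.067² = 3.0625 × 0.2500 / 0.004489 ≈ 170.56.
Rounding up gives n = 171.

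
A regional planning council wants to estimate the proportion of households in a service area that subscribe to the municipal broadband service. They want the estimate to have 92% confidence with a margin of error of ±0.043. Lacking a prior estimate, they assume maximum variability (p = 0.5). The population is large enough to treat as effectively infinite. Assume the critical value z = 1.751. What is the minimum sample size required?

415

With p = 0.5, p(1−p) = 0.25.
n = z²·p(1−p)/E² = 1.751² × 0.2500 / 0.043² = 3.0660 × 0.2500 / 0.001849 ≈ 414.55.
Rounding up gives n = 415.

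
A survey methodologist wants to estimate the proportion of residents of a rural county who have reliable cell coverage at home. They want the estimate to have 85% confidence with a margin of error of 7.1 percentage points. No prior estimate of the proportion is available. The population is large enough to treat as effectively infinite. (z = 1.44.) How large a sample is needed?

103

With no prior estimate, use p = 0.5, giving p(1−p) = 0.25.
n = z²·p(1−p)/E² = 1.44² × 0.2500 / 0.071² = 2.0736 × 0.2500 / 0.005041 ≈ 102.84.
Rounding up gives n = 103.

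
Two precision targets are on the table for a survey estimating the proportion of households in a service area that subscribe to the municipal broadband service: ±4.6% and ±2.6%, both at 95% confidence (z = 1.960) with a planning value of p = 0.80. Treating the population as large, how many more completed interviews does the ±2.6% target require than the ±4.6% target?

619

At ±4.6%: n = 1.960² × 0.1600 / 0.046² ≈ 290.48 → 291.
At ±2.6%: n = 1.960² × 0.1600 / 0.026² ≈ 909.25 → 910.
Additional respondents: 910 − 291 = 619.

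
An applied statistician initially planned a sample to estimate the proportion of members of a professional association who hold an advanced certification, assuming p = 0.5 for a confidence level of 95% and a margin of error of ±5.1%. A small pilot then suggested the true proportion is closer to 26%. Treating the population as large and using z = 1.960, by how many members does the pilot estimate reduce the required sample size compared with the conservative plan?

85

Conservative (p = 0.5): n = 1.960² × 0.25 / 0.051² ≈ 369.24 → 370.
Using p = 0.26: p(1−p) = 0.1924, so n = 1.960² × 0.1924 / 0.051² ≈ 284.17 → 285.
Reduction: 370 − 285 = 85.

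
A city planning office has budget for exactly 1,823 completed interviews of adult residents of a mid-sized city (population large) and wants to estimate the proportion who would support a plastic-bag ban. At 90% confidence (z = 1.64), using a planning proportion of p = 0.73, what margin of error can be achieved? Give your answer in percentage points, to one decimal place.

1.7

SE(p̂) = √[p(1−p)/n] = √[0.1971/1823] = 0.01040.
E = z × SE = 1.64 × 0.01040 = 0.01705, or 1.7 percentage points.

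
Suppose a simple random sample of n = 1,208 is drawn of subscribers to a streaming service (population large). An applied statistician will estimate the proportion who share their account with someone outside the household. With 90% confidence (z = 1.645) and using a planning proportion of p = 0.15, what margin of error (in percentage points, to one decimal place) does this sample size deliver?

1.7

SE(p̂) = √[p(1−p)/n] = √[0.1275/1208] = 0.01027.
E = z × SE = 1.645 × 0.01027 = 0.01690, or 1.7 percentage points.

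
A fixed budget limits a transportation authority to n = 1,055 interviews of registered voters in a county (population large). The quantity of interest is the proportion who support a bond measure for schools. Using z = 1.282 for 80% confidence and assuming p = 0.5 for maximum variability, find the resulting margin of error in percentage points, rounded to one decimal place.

SE(p̂) = √[p(1−p)/n] = √[0.2500/1055] = 0.01539.
E = z × SE = 1.282 × 0.01539 = 0.01973, or 2.0 percentage points.

2.0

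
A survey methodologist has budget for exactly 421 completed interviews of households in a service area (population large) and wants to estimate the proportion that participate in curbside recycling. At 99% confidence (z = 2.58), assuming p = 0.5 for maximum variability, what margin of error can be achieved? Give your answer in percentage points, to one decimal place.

6.3

SE(p̂) = √[p(1−p)/n] = √[0.2500/421] = 0.02437.
E = z × SE = 2.58 × 0.02437 = 0.06287, or 6.3 percentage points.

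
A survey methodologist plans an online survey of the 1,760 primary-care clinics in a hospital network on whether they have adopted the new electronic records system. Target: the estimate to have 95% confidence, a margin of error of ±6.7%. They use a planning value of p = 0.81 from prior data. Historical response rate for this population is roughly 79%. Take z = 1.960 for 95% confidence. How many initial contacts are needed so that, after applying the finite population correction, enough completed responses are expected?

Completed interviews needed (unadjusted): n₀ = 1.960² × 0.1539 / 0.067² ≈ 131.70 → 132.
FPC for N = 1,760: n = 132 / (1 + 131/1760) = 132 / 1.0744 ≈ 122.86 → 123.
At a 79% response rate, contacts needed = 123 / 0.79 ≈ 155.70 → 156.

156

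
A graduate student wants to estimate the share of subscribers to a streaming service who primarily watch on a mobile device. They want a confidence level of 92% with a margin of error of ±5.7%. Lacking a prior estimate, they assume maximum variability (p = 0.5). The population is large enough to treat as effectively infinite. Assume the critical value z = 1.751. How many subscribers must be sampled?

With p = 0.5, p(1−p) = 0.25.
n = z²·p(1−p)/E² = 1.751² × 0.2500 / 0.057² = 3.0660 × 0.2500 / 0.003249 ≈ 235.92.
Rounding up gives n = 236.

236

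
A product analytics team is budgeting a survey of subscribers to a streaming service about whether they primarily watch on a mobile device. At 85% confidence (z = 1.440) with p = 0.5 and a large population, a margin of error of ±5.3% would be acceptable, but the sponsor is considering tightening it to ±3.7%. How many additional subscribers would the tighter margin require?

194

At ±5.3%: n = 1.440² × 0.2500 / 0.053² ≈ 184.55 → 185.
At ±3.7%: n = 1.440² × 0.2500 / 0.037² ≈ 378.67 → 379.
Additional respondents: 379 − 185 = 194.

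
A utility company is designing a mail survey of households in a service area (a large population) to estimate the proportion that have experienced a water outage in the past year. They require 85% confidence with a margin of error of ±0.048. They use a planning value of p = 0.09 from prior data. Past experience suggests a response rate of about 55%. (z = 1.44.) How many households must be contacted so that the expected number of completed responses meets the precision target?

Completed interviews needed: n₀ = 1.44² × 0.0819 / 0.048² ≈ 73.71 → 74.
At a 55% response rate, contacts needed = 74 / 0.55 ≈ 134.55 → 135.

135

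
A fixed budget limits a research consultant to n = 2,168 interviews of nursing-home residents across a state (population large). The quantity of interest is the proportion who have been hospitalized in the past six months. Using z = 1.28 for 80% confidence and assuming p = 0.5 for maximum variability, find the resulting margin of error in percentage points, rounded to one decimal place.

1.4

SE(p̂) = √[p(1−p)/n] = √[0.2500/2168] = 0.01074.
E = z × SE = 1.28 × 0.01074 = 0.01375, or 1.4 percentage points.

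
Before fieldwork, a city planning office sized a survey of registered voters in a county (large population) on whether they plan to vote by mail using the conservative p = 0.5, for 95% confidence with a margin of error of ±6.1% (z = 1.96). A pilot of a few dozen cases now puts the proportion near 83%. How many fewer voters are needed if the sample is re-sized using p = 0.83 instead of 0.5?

113

Conservative (p = 0.5): n = 1.96² × 0.25 / 0.061² ≈ 258.10 → 259.
Using p = 0.83: p(1−p) = 0.1411, so n = 1.96² × 0.1411 / 0.061² ≈ 145.67 → 146.
Reduction: 259 − 146 = 113.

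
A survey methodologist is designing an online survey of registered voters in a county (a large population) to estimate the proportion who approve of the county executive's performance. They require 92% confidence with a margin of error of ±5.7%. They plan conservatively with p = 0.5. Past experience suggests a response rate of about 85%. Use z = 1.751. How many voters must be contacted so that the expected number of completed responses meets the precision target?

Completed interviews needed: n₀ = 1.751² × 0.2500 / 0.057² ≈ 235.92 → 236.
At an 85% response rate, contacts needed = 236 / 0.85 ≈ 277.65 → 278.

278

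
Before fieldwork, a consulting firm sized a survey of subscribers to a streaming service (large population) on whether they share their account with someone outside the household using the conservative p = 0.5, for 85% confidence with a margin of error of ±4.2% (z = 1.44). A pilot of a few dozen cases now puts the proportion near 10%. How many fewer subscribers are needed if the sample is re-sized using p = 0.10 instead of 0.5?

188

Conservative (p = 0.5): n = 1.44² × 0.25 / 0.042² ≈ 293.88 → 294.
Using p = 0.10: p(1−p) = 0.0900, so n = 1.44² × 0.0900 / 0.042² ≈ 105.80 → 106.
Reduction: 294 − 106 = 188.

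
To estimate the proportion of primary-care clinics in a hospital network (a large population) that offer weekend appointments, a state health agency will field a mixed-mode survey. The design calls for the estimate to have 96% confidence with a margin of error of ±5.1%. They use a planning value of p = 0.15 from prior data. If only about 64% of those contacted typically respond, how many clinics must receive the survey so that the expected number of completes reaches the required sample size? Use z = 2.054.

324

Completed interviews needed: n₀ = 2.054² × 0.1275 / 0.051² ≈ 206.81 → 207.
At a 64% response rate, contacts needed = 207 / 0.64 ≈ 323.44 → 324.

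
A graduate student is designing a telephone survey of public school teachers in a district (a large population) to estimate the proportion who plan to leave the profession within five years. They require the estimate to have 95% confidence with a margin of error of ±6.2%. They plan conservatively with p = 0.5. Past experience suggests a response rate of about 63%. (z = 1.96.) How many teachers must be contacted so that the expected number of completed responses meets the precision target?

Completed interviews needed: n₀ = 1.96² × 0.2500 / 0.062² ≈ 249.84 → 250.
At a 63% response rate, contacts needed = 250 / 0.63 ≈ 396.83 → 397.

397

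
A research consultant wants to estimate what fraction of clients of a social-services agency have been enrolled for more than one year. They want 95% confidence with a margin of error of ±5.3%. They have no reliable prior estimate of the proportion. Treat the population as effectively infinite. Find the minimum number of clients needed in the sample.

For 95% confidence, z = 1.96.
With no prior estimate, use p = 0.5, giving p(1−p) = 0.25.
n = z²·p(1−p)/E² = 1.96² × 0.2500 / 0.053² = 3.8416 × 0.2500 / 0.002809 ≈ 341.90.
Rounding up gives n = 342.

342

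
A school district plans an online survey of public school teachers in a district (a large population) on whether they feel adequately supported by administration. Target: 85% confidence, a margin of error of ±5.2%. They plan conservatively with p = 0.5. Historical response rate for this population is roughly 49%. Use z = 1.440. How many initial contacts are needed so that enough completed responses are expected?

392

Completed interviews needed: n₀ = 1.440² × 0.2500 / 0.052² ≈ 191.72 → 192.
At a 49% response rate, contacts needed = 192 / 0.49 ≈ 391.84 → 392.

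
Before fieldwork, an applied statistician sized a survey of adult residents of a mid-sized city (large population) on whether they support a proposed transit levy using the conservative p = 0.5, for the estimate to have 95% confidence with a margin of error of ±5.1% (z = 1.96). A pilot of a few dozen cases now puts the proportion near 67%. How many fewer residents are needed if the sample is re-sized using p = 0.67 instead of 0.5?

43

Conservative (p = 0.5): n = 1.96² × 0.25 / 0.051² ≈ 369.24 → 370.
Using p = 0.67: p(1−p) = 0.2211, so n = 1.96² × 0.2211 / 0.051² ≈ 326.56 → 327.
Reduction: 370 − 327 = 43.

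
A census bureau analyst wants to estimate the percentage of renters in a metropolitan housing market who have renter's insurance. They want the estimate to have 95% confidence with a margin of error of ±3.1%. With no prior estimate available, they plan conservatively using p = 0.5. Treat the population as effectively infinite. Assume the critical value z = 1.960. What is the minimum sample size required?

With p = 0.5, p(1−p) = 0.25.
n = z²·p(1−p)/E² = 1.960² × 0.2500 / 0.031² = 3.8416 × 0.2500 / 0.000961 ≈ 999.38.
Rounding up gives n = 1000.

1000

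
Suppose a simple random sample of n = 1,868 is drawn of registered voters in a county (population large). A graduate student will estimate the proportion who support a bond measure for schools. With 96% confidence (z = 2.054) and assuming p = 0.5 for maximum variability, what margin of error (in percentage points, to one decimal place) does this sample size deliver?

SE(p̂) = √[p(1−p)/n] = √[0.2500/1868] = 0.01157.
E = z × SE = 2.054 × 0.01157 = 0.02376, or 2.4 percentage points.

2.4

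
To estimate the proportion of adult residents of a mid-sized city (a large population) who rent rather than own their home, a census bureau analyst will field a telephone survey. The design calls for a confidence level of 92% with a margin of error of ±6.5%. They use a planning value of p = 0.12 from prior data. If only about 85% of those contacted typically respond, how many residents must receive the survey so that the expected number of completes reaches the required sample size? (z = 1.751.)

91

Completed interviews needed: n₀ = 1.751² × 0.1056 / 0.065² ≈ 76.63 → 77.
At an 85% response rate, contacts needed = 77 / 0.85 ≈ 90.59 → 91.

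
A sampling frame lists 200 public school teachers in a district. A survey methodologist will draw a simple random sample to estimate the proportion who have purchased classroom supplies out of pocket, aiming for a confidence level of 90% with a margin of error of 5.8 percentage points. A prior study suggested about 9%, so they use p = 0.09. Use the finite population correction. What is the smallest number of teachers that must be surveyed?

50

For 90% confidence, z = 1.645.
Unadjusted: n₀ = 1.645² × 0.09 × 0.91 / 0.058² ≈ 65.88, so n₀ = 66.
Finite population correction with N = 200: n = n₀ / (1 + (n₀−1)/N) = 66 / (1 + 65/200) = 66 / 1.3250 ≈ 49.81.
Rounding up, n = 50.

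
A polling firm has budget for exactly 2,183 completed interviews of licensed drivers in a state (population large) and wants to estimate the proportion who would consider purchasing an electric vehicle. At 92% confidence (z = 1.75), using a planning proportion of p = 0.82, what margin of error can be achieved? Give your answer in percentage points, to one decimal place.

SE(p̂) = √[p(1−p)/n] = √[0.1476/2183] = 0.00822.
E = z × SE = 1.75 × 0.00822 = 0.01439, or 1.4 percentage points.

1.4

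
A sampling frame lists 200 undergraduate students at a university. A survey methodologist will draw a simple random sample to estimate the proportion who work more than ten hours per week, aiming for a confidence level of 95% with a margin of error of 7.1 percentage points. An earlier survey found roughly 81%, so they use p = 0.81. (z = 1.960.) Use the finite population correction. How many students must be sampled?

75

Unadjusted: n₀ = 1.960² × 0.81 × 0.19 / 0.071² ≈ 117.28, so n₀ = 118.
Finite population correction with N = 200: n = n₀ / (1 + (n₀−1)/N) = 118 / (1 + 117/200) = 118 / 1.5850 ≈ 74.45.
Rounding up, n = 75.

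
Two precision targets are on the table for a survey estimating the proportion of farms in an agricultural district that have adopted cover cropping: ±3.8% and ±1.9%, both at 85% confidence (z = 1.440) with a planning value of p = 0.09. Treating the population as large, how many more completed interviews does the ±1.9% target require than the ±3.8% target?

353

At ±3.8%: n = 1.440² × 0.0819 / 0.038² ≈ 117.61 → 118.
At ±1.9%: n = 1.440² × 0.0819 / 0.019² ≈ 470.44 → 471.
Additional respondents: 471 − 118 = 353.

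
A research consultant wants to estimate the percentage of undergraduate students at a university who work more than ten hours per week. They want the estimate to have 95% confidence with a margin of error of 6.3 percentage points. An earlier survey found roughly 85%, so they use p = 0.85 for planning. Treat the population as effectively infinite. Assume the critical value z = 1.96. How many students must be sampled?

124

With p = 0.85, p(1−p) = 0.1275.
n = z²·p(1−p)/E² = 1.96² × 0.1275 / 0.063² = 3.8416 × 0.1275 / 0.003969 ≈ 123.41.
Rounding up gives n = 124.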